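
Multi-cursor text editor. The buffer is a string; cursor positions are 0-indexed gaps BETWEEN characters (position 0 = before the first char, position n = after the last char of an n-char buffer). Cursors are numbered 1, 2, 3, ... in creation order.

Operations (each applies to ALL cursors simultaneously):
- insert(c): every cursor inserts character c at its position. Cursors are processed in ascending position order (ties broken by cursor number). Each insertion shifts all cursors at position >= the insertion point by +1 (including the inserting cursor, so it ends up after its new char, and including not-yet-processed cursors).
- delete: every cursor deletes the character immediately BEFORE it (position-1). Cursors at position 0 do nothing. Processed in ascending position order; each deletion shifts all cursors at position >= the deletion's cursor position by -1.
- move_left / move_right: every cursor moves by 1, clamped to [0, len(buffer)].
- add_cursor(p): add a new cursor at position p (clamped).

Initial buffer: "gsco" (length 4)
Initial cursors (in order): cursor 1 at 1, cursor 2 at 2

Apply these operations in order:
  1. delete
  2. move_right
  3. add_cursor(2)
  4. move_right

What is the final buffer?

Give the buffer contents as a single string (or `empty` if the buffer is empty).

Answer: co

Derivation:
After op 1 (delete): buffer="co" (len 2), cursors c1@0 c2@0, authorship ..
After op 2 (move_right): buffer="co" (len 2), cursors c1@1 c2@1, authorship ..
After op 3 (add_cursor(2)): buffer="co" (len 2), cursors c1@1 c2@1 c3@2, authorship ..
After op 4 (move_right): buffer="co" (len 2), cursors c1@2 c2@2 c3@2, authorship ..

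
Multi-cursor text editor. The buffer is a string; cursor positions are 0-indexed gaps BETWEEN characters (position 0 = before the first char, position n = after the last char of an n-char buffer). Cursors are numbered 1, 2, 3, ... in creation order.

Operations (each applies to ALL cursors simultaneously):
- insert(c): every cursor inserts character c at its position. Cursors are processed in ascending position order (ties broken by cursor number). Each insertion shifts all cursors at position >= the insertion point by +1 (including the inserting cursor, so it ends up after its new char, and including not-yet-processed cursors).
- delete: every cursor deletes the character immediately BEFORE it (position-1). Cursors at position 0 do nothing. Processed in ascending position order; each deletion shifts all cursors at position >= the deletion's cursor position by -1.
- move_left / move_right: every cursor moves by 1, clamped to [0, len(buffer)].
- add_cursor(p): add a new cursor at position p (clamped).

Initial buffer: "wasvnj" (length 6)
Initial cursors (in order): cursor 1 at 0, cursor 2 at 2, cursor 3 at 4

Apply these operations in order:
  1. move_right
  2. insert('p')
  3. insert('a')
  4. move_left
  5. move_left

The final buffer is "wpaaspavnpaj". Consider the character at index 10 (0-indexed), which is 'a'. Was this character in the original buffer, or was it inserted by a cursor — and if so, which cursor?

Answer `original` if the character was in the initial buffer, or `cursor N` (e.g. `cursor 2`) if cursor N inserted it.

Answer: cursor 3

Derivation:
After op 1 (move_right): buffer="wasvnj" (len 6), cursors c1@1 c2@3 c3@5, authorship ......
After op 2 (insert('p')): buffer="wpaspvnpj" (len 9), cursors c1@2 c2@5 c3@8, authorship .1..2..3.
After op 3 (insert('a')): buffer="wpaaspavnpaj" (len 12), cursors c1@3 c2@7 c3@11, authorship .11..22..33.
After op 4 (move_left): buffer="wpaaspavnpaj" (len 12), cursors c1@2 c2@6 c3@10, authorship .11..22..33.
After op 5 (move_left): buffer="wpaaspavnpaj" (len 12), cursors c1@1 c2@5 c3@9, authorship .11..22..33.
Authorship (.=original, N=cursor N): . 1 1 . . 2 2 . . 3 3 .
Index 10: author = 3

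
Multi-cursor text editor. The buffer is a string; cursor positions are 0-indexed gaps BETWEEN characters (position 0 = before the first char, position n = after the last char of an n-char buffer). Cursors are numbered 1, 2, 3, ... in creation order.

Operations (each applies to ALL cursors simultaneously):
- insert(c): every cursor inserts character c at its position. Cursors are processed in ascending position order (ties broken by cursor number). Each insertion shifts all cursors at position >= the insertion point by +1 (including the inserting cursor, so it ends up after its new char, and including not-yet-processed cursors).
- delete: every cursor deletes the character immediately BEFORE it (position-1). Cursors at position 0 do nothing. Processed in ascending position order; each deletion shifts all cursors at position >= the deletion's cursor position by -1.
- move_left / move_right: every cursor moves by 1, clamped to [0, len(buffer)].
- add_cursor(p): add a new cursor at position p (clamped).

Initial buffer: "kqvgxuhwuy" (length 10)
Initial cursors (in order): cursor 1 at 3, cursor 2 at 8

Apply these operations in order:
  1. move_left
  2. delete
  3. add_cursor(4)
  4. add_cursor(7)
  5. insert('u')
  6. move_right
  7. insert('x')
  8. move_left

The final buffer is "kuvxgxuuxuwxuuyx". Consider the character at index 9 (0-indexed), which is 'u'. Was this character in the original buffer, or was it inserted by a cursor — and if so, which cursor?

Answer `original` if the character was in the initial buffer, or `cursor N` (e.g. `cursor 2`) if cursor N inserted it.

After op 1 (move_left): buffer="kqvgxuhwuy" (len 10), cursors c1@2 c2@7, authorship ..........
After op 2 (delete): buffer="kvgxuwuy" (len 8), cursors c1@1 c2@5, authorship ........
After op 3 (add_cursor(4)): buffer="kvgxuwuy" (len 8), cursors c1@1 c3@4 c2@5, authorship ........
After op 4 (add_cursor(7)): buffer="kvgxuwuy" (len 8), cursors c1@1 c3@4 c2@5 c4@7, authorship ........
After op 5 (insert('u')): buffer="kuvgxuuuwuuy" (len 12), cursors c1@2 c3@6 c2@8 c4@11, authorship .1...3.2..4.
After op 6 (move_right): buffer="kuvgxuuuwuuy" (len 12), cursors c1@3 c3@7 c2@9 c4@12, authorship .1...3.2..4.
After op 7 (insert('x')): buffer="kuvxgxuuxuwxuuyx" (len 16), cursors c1@4 c3@9 c2@12 c4@16, authorship .1.1..3.32.2.4.4
After op 8 (move_left): buffer="kuvxgxuuxuwxuuyx" (len 16), cursors c1@3 c3@8 c2@11 c4@15, authorship .1.1..3.32.2.4.4
Authorship (.=original, N=cursor N): . 1 . 1 . . 3 . 3 2 . 2 . 4 . 4
Index 9: author = 2

Answer: cursor 2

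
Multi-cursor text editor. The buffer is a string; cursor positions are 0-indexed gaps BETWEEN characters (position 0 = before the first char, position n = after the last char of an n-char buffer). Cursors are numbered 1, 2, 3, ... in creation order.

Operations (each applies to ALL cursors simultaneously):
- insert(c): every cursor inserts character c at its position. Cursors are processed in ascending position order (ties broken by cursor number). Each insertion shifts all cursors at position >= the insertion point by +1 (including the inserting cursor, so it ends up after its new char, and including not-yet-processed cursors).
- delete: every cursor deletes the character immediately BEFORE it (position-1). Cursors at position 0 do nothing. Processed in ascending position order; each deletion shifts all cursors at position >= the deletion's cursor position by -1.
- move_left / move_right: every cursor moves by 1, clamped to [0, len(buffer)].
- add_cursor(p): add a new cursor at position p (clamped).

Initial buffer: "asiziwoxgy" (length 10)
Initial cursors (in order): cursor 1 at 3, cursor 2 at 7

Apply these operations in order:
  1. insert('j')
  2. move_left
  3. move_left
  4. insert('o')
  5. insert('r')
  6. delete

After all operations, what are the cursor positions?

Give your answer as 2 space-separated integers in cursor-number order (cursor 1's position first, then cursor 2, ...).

After op 1 (insert('j')): buffer="asijziwojxgy" (len 12), cursors c1@4 c2@9, authorship ...1....2...
After op 2 (move_left): buffer="asijziwojxgy" (len 12), cursors c1@3 c2@8, authorship ...1....2...
After op 3 (move_left): buffer="asijziwojxgy" (len 12), cursors c1@2 c2@7, authorship ...1....2...
After op 4 (insert('o')): buffer="asoijziwoojxgy" (len 14), cursors c1@3 c2@9, authorship ..1.1...2.2...
After op 5 (insert('r')): buffer="asorijziworojxgy" (len 16), cursors c1@4 c2@11, authorship ..11.1...22.2...
After op 6 (delete): buffer="asoijziwoojxgy" (len 14), cursors c1@3 c2@9, authorship ..1.1...2.2...

Answer: 3 9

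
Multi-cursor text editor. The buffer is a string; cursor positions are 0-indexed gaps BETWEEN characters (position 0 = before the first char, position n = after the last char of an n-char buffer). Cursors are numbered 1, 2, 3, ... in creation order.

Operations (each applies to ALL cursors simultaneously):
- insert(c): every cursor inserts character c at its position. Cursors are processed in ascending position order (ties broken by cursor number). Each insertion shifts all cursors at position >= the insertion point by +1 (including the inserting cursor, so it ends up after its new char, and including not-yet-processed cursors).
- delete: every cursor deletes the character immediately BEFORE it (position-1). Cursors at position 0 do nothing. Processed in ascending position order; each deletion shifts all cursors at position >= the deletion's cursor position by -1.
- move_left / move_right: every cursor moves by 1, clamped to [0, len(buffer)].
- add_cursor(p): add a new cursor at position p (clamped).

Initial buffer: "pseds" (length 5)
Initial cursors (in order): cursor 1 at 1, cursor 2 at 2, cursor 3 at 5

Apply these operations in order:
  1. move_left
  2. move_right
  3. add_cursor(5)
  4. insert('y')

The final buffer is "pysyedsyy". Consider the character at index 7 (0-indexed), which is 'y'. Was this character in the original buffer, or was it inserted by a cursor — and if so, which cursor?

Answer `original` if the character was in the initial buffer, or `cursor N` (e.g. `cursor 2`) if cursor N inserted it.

After op 1 (move_left): buffer="pseds" (len 5), cursors c1@0 c2@1 c3@4, authorship .....
After op 2 (move_right): buffer="pseds" (len 5), cursors c1@1 c2@2 c3@5, authorship .....
After op 3 (add_cursor(5)): buffer="pseds" (len 5), cursors c1@1 c2@2 c3@5 c4@5, authorship .....
After op 4 (insert('y')): buffer="pysyedsyy" (len 9), cursors c1@2 c2@4 c3@9 c4@9, authorship .1.2...34
Authorship (.=original, N=cursor N): . 1 . 2 . . . 3 4
Index 7: author = 3

Answer: cursor 3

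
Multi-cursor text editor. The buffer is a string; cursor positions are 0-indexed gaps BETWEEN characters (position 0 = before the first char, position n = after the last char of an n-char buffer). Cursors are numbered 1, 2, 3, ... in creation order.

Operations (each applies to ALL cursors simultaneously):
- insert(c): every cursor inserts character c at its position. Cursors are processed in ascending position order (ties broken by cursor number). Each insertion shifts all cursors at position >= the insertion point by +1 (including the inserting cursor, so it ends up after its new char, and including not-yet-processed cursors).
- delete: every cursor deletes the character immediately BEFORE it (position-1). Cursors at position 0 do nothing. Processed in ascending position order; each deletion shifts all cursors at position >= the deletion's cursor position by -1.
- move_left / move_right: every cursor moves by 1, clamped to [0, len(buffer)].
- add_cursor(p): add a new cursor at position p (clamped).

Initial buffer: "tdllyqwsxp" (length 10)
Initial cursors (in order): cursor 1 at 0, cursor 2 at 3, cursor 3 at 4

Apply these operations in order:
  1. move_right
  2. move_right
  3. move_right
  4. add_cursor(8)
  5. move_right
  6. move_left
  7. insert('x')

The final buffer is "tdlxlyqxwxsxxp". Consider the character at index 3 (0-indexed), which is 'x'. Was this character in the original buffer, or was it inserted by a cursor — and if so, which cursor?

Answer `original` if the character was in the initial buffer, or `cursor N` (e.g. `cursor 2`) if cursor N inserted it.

Answer: cursor 1

Derivation:
After op 1 (move_right): buffer="tdllyqwsxp" (len 10), cursors c1@1 c2@4 c3@5, authorship ..........
After op 2 (move_right): buffer="tdllyqwsxp" (len 10), cursors c1@2 c2@5 c3@6, authorship ..........
After op 3 (move_right): buffer="tdllyqwsxp" (len 10), cursors c1@3 c2@6 c3@7, authorship ..........
After op 4 (add_cursor(8)): buffer="tdllyqwsxp" (len 10), cursors c1@3 c2@6 c3@7 c4@8, authorship ..........
After op 5 (move_right): buffer="tdllyqwsxp" (len 10), cursors c1@4 c2@7 c3@8 c4@9, authorship ..........
After op 6 (move_left): buffer="tdllyqwsxp" (len 10), cursors c1@3 c2@6 c3@7 c4@8, authorship ..........
After op 7 (insert('x')): buffer="tdlxlyqxwxsxxp" (len 14), cursors c1@4 c2@8 c3@10 c4@12, authorship ...1...2.3.4..
Authorship (.=original, N=cursor N): . . . 1 . . . 2 . 3 . 4 . .
Index 3: author = 1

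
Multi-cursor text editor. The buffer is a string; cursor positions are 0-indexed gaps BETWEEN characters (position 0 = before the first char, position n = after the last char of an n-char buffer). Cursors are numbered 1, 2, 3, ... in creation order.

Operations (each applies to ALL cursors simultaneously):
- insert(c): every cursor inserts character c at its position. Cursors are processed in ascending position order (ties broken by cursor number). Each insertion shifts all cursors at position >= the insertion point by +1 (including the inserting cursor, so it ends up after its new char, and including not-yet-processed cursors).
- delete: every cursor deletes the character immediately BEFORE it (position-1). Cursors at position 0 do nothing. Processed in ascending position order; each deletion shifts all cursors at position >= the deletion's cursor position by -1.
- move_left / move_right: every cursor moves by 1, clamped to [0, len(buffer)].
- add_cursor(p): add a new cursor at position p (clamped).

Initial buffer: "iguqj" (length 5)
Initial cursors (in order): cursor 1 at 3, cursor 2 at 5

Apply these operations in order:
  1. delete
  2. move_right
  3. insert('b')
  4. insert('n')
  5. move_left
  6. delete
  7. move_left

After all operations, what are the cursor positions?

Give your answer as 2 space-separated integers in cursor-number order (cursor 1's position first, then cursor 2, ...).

Answer: 3 3

Derivation:
After op 1 (delete): buffer="igq" (len 3), cursors c1@2 c2@3, authorship ...
After op 2 (move_right): buffer="igq" (len 3), cursors c1@3 c2@3, authorship ...
After op 3 (insert('b')): buffer="igqbb" (len 5), cursors c1@5 c2@5, authorship ...12
After op 4 (insert('n')): buffer="igqbbnn" (len 7), cursors c1@7 c2@7, authorship ...1212
After op 5 (move_left): buffer="igqbbnn" (len 7), cursors c1@6 c2@6, authorship ...1212
After op 6 (delete): buffer="igqbn" (len 5), cursors c1@4 c2@4, authorship ...12
After op 7 (move_left): buffer="igqbn" (len 5), cursors c1@3 c2@3, authorship ...12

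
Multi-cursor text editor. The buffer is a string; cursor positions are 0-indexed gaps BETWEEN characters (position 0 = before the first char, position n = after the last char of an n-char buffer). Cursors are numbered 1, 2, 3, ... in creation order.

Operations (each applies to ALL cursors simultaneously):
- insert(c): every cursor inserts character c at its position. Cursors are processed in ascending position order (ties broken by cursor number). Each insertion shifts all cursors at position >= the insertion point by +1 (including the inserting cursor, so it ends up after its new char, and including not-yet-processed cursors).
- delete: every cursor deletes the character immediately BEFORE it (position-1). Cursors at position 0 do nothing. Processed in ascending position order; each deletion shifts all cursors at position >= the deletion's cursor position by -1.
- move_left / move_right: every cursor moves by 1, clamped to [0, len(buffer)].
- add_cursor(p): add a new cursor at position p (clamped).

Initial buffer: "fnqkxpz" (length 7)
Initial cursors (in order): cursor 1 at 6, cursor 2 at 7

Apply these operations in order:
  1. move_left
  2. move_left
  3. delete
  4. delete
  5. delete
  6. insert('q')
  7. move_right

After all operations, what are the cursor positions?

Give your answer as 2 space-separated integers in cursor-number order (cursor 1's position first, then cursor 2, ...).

After op 1 (move_left): buffer="fnqkxpz" (len 7), cursors c1@5 c2@6, authorship .......
After op 2 (move_left): buffer="fnqkxpz" (len 7), cursors c1@4 c2@5, authorship .......
After op 3 (delete): buffer="fnqpz" (len 5), cursors c1@3 c2@3, authorship .....
After op 4 (delete): buffer="fpz" (len 3), cursors c1@1 c2@1, authorship ...
After op 5 (delete): buffer="pz" (len 2), cursors c1@0 c2@0, authorship ..
After op 6 (insert('q')): buffer="qqpz" (len 4), cursors c1@2 c2@2, authorship 12..
After op 7 (move_right): buffer="qqpz" (len 4), cursors c1@3 c2@3, authorship 12..

Answer: 3 3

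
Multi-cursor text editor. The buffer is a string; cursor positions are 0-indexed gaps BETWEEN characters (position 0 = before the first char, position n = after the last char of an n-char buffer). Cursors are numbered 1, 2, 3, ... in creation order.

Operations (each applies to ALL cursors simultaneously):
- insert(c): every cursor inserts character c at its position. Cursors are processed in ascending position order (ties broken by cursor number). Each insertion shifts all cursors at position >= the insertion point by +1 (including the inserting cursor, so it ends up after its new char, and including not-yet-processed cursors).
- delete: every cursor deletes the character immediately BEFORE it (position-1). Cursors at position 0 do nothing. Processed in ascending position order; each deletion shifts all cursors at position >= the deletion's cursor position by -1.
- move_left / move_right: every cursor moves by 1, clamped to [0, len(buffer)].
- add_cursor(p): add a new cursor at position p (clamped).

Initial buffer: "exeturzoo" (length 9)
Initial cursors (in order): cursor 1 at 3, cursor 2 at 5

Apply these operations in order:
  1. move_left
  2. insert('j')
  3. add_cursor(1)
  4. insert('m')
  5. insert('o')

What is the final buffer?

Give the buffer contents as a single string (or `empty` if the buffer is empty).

Answer: emoxjmoetjmourzoo

Derivation:
After op 1 (move_left): buffer="exeturzoo" (len 9), cursors c1@2 c2@4, authorship .........
After op 2 (insert('j')): buffer="exjetjurzoo" (len 11), cursors c1@3 c2@6, authorship ..1..2.....
After op 3 (add_cursor(1)): buffer="exjetjurzoo" (len 11), cursors c3@1 c1@3 c2@6, authorship ..1..2.....
After op 4 (insert('m')): buffer="emxjmetjmurzoo" (len 14), cursors c3@2 c1@5 c2@9, authorship .3.11..22.....
After op 5 (insert('o')): buffer="emoxjmoetjmourzoo" (len 17), cursors c3@3 c1@7 c2@12, authorship .33.111..222.....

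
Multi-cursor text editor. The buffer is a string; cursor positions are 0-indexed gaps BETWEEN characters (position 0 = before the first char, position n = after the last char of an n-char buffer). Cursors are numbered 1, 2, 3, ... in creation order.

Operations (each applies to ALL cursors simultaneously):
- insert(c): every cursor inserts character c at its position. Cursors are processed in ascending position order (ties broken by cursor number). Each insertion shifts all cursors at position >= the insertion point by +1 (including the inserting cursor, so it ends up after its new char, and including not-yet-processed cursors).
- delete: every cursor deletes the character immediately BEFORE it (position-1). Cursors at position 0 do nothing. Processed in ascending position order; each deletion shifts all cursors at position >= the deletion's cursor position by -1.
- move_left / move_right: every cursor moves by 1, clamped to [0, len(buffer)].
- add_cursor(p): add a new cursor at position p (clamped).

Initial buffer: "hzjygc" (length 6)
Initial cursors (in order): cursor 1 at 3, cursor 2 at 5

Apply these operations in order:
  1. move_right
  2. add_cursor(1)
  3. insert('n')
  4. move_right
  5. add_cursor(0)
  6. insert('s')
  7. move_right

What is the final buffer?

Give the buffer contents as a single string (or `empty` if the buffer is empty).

Answer: shnzsjyngscns

Derivation:
After op 1 (move_right): buffer="hzjygc" (len 6), cursors c1@4 c2@6, authorship ......
After op 2 (add_cursor(1)): buffer="hzjygc" (len 6), cursors c3@1 c1@4 c2@6, authorship ......
After op 3 (insert('n')): buffer="hnzjyngcn" (len 9), cursors c3@2 c1@6 c2@9, authorship .3...1..2
After op 4 (move_right): buffer="hnzjyngcn" (len 9), cursors c3@3 c1@7 c2@9, authorship .3...1..2
After op 5 (add_cursor(0)): buffer="hnzjyngcn" (len 9), cursors c4@0 c3@3 c1@7 c2@9, authorship .3...1..2
After op 6 (insert('s')): buffer="shnzsjyngscns" (len 13), cursors c4@1 c3@5 c1@10 c2@13, authorship 4.3.3..1.1.22
After op 7 (move_right): buffer="shnzsjyngscns" (len 13), cursors c4@2 c3@6 c1@11 c2@13, authorship 4.3.3..1.1.22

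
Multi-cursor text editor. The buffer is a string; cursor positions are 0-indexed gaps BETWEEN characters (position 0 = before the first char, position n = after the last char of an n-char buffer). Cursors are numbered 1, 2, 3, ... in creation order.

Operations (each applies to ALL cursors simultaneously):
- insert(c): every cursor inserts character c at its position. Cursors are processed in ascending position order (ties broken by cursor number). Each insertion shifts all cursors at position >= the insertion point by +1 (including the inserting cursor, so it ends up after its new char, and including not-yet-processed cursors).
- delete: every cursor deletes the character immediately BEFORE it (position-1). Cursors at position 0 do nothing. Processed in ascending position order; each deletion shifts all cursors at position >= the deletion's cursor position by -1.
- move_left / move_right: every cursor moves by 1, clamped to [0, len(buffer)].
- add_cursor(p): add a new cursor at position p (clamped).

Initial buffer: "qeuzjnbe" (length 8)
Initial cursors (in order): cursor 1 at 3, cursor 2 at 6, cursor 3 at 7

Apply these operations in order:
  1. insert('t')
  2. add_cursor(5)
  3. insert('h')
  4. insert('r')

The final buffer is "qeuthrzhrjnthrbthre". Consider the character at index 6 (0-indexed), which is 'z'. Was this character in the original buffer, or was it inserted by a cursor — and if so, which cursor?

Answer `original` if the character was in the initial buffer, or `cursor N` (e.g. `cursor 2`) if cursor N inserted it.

Answer: original

Derivation:
After op 1 (insert('t')): buffer="qeutzjntbte" (len 11), cursors c1@4 c2@8 c3@10, authorship ...1...2.3.
After op 2 (add_cursor(5)): buffer="qeutzjntbte" (len 11), cursors c1@4 c4@5 c2@8 c3@10, authorship ...1...2.3.
After op 3 (insert('h')): buffer="qeuthzhjnthbthe" (len 15), cursors c1@5 c4@7 c2@11 c3@14, authorship ...11.4..22.33.
After op 4 (insert('r')): buffer="qeuthrzhrjnthrbthre" (len 19), cursors c1@6 c4@9 c2@14 c3@18, authorship ...111.44..222.333.
Authorship (.=original, N=cursor N): . . . 1 1 1 . 4 4 . . 2 2 2 . 3 3 3 .
Index 6: author = original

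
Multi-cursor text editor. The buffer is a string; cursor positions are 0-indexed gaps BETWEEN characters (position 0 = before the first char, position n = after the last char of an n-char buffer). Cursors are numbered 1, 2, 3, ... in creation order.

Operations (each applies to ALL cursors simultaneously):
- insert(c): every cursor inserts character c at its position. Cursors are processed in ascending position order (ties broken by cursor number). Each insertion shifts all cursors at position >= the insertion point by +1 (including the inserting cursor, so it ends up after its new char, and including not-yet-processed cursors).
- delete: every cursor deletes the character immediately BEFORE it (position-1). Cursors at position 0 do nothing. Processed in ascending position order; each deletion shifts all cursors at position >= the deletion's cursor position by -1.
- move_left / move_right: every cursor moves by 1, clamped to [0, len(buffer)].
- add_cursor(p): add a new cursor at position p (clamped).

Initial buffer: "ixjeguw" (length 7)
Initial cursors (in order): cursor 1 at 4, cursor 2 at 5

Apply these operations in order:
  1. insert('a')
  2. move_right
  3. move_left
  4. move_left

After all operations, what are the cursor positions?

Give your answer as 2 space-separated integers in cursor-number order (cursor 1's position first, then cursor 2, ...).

After op 1 (insert('a')): buffer="ixjeagauw" (len 9), cursors c1@5 c2@7, authorship ....1.2..
After op 2 (move_right): buffer="ixjeagauw" (len 9), cursors c1@6 c2@8, authorship ....1.2..
After op 3 (move_left): buffer="ixjeagauw" (len 9), cursors c1@5 c2@7, authorship ....1.2..
After op 4 (move_left): buffer="ixjeagauw" (len 9), cursors c1@4 c2@6, authorship ....1.2..

Answer: 4 6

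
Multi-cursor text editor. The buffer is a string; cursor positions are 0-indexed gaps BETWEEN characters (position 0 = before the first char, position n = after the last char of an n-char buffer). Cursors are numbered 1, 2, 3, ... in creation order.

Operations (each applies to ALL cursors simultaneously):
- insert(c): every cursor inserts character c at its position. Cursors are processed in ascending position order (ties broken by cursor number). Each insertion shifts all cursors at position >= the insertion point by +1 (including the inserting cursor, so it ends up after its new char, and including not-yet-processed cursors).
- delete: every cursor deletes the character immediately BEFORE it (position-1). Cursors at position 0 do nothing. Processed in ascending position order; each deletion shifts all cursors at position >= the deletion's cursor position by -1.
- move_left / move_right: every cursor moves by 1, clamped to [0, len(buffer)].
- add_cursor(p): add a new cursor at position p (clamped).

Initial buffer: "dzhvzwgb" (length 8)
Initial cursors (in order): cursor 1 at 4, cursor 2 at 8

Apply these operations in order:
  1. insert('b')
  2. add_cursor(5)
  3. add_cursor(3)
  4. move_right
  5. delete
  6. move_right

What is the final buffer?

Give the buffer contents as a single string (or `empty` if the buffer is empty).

After op 1 (insert('b')): buffer="dzhvbzwgbb" (len 10), cursors c1@5 c2@10, authorship ....1....2
After op 2 (add_cursor(5)): buffer="dzhvbzwgbb" (len 10), cursors c1@5 c3@5 c2@10, authorship ....1....2
After op 3 (add_cursor(3)): buffer="dzhvbzwgbb" (len 10), cursors c4@3 c1@5 c3@5 c2@10, authorship ....1....2
After op 4 (move_right): buffer="dzhvbzwgbb" (len 10), cursors c4@4 c1@6 c3@6 c2@10, authorship ....1....2
After op 5 (delete): buffer="dzhwgb" (len 6), cursors c1@3 c3@3 c4@3 c2@6, authorship ......
After op 6 (move_right): buffer="dzhwgb" (len 6), cursors c1@4 c3@4 c4@4 c2@6, authorship ......

Answer: dzhwgb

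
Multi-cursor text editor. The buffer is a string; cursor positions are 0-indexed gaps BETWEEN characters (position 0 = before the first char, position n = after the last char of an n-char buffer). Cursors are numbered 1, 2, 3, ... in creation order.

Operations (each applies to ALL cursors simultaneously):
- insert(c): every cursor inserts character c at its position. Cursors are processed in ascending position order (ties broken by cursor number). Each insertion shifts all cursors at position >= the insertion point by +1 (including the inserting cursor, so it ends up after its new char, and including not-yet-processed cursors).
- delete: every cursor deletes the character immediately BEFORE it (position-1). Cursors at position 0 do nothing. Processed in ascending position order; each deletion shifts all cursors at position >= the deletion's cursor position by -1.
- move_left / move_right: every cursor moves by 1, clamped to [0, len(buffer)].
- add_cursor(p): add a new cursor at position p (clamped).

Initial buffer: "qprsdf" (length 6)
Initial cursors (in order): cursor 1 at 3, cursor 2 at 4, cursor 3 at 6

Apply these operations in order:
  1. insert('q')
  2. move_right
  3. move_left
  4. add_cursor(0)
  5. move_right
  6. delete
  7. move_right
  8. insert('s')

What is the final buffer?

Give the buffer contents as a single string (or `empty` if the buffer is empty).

After op 1 (insert('q')): buffer="qprqsqdfq" (len 9), cursors c1@4 c2@6 c3@9, authorship ...1.2..3
After op 2 (move_right): buffer="qprqsqdfq" (len 9), cursors c1@5 c2@7 c3@9, authorship ...1.2..3
After op 3 (move_left): buffer="qprqsqdfq" (len 9), cursors c1@4 c2@6 c3@8, authorship ...1.2..3
After op 4 (add_cursor(0)): buffer="qprqsqdfq" (len 9), cursors c4@0 c1@4 c2@6 c3@8, authorship ...1.2..3
After op 5 (move_right): buffer="qprqsqdfq" (len 9), cursors c4@1 c1@5 c2@7 c3@9, authorship ...1.2..3
After op 6 (delete): buffer="prqqf" (len 5), cursors c4@0 c1@3 c2@4 c3@5, authorship ..12.
After op 7 (move_right): buffer="prqqf" (len 5), cursors c4@1 c1@4 c2@5 c3@5, authorship ..12.
After op 8 (insert('s')): buffer="psrqqsfss" (len 9), cursors c4@2 c1@6 c2@9 c3@9, authorship .4.121.23

Answer: psrqqsfss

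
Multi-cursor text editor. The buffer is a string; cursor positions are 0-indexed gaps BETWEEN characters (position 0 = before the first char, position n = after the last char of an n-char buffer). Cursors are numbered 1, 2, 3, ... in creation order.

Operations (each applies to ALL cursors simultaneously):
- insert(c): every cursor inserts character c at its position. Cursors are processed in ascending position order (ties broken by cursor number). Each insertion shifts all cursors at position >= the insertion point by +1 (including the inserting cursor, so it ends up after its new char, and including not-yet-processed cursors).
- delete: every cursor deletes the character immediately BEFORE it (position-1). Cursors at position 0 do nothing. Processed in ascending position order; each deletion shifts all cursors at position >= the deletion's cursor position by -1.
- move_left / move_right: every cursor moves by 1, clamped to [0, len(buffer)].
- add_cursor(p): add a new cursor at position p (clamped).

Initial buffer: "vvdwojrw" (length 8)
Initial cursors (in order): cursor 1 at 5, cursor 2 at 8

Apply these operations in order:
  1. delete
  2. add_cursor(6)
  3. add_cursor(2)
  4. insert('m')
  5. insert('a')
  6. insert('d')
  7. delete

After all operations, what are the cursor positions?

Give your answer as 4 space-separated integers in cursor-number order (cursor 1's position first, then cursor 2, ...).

Answer: 8 14 14 4

Derivation:
After op 1 (delete): buffer="vvdwjr" (len 6), cursors c1@4 c2@6, authorship ......
After op 2 (add_cursor(6)): buffer="vvdwjr" (len 6), cursors c1@4 c2@6 c3@6, authorship ......
After op 3 (add_cursor(2)): buffer="vvdwjr" (len 6), cursors c4@2 c1@4 c2@6 c3@6, authorship ......
After op 4 (insert('m')): buffer="vvmdwmjrmm" (len 10), cursors c4@3 c1@6 c2@10 c3@10, authorship ..4..1..23
After op 5 (insert('a')): buffer="vvmadwmajrmmaa" (len 14), cursors c4@4 c1@8 c2@14 c3@14, authorship ..44..11..2323
After op 6 (insert('d')): buffer="vvmaddwmadjrmmaadd" (len 18), cursors c4@5 c1@10 c2@18 c3@18, authorship ..444..111..232323
After op 7 (delete): buffer="vvmadwmajrmmaa" (len 14), cursors c4@4 c1@8 c2@14 c3@14, authorship ..44..11..2323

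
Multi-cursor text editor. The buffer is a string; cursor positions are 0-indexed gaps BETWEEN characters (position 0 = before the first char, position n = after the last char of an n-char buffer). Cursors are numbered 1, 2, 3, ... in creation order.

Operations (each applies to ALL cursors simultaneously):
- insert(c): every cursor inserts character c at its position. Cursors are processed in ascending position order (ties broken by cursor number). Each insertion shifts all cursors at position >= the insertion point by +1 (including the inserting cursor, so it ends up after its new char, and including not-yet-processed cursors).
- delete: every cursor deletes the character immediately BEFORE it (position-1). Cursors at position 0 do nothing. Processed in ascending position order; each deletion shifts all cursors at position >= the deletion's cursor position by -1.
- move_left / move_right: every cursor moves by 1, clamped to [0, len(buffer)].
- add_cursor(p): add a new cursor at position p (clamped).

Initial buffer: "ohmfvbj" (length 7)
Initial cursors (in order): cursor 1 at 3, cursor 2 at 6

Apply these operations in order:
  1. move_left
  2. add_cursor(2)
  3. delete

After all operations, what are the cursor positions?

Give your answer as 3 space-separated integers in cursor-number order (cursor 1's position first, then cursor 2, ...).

Answer: 0 2 0

Derivation:
After op 1 (move_left): buffer="ohmfvbj" (len 7), cursors c1@2 c2@5, authorship .......
After op 2 (add_cursor(2)): buffer="ohmfvbj" (len 7), cursors c1@2 c3@2 c2@5, authorship .......
After op 3 (delete): buffer="mfbj" (len 4), cursors c1@0 c3@0 c2@2, authorship ....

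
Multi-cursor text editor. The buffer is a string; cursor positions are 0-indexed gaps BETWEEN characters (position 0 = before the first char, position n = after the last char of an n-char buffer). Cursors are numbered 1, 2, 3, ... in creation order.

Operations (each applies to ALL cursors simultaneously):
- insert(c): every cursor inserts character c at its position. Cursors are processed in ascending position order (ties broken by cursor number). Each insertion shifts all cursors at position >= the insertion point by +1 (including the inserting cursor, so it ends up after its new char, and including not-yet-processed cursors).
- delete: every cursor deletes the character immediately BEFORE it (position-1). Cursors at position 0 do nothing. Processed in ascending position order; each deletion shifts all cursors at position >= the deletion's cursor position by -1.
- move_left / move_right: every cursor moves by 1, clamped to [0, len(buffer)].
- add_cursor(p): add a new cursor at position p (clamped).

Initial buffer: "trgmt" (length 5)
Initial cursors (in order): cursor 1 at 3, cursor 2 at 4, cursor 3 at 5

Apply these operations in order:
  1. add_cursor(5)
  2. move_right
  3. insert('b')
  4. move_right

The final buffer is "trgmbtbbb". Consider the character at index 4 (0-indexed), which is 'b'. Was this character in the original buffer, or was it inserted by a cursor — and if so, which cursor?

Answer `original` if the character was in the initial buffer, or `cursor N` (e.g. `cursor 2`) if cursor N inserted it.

After op 1 (add_cursor(5)): buffer="trgmt" (len 5), cursors c1@3 c2@4 c3@5 c4@5, authorship .....
After op 2 (move_right): buffer="trgmt" (len 5), cursors c1@4 c2@5 c3@5 c4@5, authorship .....
After op 3 (insert('b')): buffer="trgmbtbbb" (len 9), cursors c1@5 c2@9 c3@9 c4@9, authorship ....1.234
After op 4 (move_right): buffer="trgmbtbbb" (len 9), cursors c1@6 c2@9 c3@9 c4@9, authorship ....1.234
Authorship (.=original, N=cursor N): . . . . 1 . 2 3 4
Index 4: author = 1

Answer: cursor 1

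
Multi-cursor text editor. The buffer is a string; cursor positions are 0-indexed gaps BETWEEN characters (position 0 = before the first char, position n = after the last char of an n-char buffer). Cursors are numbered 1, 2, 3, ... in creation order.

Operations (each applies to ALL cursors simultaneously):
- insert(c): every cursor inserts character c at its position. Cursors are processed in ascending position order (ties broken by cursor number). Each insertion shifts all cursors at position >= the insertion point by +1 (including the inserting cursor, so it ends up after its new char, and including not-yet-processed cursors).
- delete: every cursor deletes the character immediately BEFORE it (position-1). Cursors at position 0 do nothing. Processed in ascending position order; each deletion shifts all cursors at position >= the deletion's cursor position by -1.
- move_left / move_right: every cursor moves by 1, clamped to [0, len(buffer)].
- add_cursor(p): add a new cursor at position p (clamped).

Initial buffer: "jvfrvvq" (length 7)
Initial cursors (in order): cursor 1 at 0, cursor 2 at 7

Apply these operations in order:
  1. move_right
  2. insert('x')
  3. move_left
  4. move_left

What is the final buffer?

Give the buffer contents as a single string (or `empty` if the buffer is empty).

After op 1 (move_right): buffer="jvfrvvq" (len 7), cursors c1@1 c2@7, authorship .......
After op 2 (insert('x')): buffer="jxvfrvvqx" (len 9), cursors c1@2 c2@9, authorship .1......2
After op 3 (move_left): buffer="jxvfrvvqx" (len 9), cursors c1@1 c2@8, authorship .1......2
After op 4 (move_left): buffer="jxvfrvvqx" (len 9), cursors c1@0 c2@7, authorship .1......2

Answer: jxvfrvvqx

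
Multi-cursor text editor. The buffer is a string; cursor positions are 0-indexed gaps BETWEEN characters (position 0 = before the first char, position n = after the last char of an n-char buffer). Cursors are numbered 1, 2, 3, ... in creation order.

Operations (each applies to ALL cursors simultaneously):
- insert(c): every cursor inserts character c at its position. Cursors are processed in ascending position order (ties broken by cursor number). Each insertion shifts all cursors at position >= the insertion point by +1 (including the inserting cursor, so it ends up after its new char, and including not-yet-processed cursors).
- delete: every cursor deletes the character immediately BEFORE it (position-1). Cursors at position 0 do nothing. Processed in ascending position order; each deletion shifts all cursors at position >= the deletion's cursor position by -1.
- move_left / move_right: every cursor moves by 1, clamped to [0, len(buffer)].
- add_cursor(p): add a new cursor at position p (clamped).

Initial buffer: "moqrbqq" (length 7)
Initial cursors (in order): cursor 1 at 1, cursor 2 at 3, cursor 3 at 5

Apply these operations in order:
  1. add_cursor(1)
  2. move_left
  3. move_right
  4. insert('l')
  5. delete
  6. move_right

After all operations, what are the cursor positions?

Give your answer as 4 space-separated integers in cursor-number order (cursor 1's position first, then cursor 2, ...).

Answer: 2 4 6 2

Derivation:
After op 1 (add_cursor(1)): buffer="moqrbqq" (len 7), cursors c1@1 c4@1 c2@3 c3@5, authorship .......
After op 2 (move_left): buffer="moqrbqq" (len 7), cursors c1@0 c4@0 c2@2 c3@4, authorship .......
After op 3 (move_right): buffer="moqrbqq" (len 7), cursors c1@1 c4@1 c2@3 c3@5, authorship .......
After op 4 (insert('l')): buffer="mlloqlrblqq" (len 11), cursors c1@3 c4@3 c2@6 c3@9, authorship .14..2..3..
After op 5 (delete): buffer="moqrbqq" (len 7), cursors c1@1 c4@1 c2@3 c3@5, authorship .......
After op 6 (move_right): buffer="moqrbqq" (len 7), cursors c1@2 c4@2 c2@4 c3@6, authorship .......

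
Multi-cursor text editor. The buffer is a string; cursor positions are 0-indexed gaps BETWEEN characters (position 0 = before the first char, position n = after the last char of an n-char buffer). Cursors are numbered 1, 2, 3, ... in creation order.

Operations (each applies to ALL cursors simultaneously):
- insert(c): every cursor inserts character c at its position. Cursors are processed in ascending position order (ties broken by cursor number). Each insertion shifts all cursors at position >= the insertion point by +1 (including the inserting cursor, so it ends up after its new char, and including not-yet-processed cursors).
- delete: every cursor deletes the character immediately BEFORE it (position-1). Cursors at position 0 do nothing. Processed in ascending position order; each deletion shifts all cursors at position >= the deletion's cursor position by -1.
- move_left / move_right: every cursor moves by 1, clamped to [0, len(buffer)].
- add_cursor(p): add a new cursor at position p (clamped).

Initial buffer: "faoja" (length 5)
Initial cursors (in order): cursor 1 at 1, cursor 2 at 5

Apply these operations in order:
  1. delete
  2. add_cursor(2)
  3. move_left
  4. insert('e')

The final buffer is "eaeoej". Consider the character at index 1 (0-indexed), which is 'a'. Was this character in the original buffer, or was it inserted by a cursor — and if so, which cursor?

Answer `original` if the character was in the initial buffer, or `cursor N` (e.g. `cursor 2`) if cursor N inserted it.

After op 1 (delete): buffer="aoj" (len 3), cursors c1@0 c2@3, authorship ...
After op 2 (add_cursor(2)): buffer="aoj" (len 3), cursors c1@0 c3@2 c2@3, authorship ...
After op 3 (move_left): buffer="aoj" (len 3), cursors c1@0 c3@1 c2@2, authorship ...
After op 4 (insert('e')): buffer="eaeoej" (len 6), cursors c1@1 c3@3 c2@5, authorship 1.3.2.
Authorship (.=original, N=cursor N): 1 . 3 . 2 .
Index 1: author = original

Answer: original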